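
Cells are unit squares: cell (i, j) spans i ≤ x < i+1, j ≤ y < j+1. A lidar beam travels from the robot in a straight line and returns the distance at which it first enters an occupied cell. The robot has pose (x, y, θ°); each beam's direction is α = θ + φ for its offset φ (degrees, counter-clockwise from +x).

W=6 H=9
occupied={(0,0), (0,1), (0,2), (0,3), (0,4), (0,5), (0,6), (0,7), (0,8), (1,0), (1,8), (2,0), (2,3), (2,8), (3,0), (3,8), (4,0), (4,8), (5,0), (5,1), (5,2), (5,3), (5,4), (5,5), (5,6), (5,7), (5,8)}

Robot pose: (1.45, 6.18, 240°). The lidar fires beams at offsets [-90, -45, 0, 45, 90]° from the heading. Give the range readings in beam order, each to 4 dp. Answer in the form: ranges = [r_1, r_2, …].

ranges = [0.5196, 0.4659, 0.9000, 2.2569, 4.0992]

beam 1: φ=-90°, α=150°
  direction (-0.8660, 0.5000); cell (1,6); t to first gridline: x 0.5196, y 1.6400 (then +1.1547 / +2.0000)
    (0,6) via x @ 0.5196  # hit
  → r_1 = 0.5196
beam 2: φ=-45°, α=195°
  direction (-0.9659, -0.2588); cell (1,6); t to first gridline: x 0.4659, y 0.6955 (then +1.0353 / +3.8637)
    (0,6) via x @ 0.4659  # hit
  → r_2 = 0.4659
beam 3: φ=0°, α=240°
  direction (-0.5000, -0.8660); cell (1,6); t to first gridline: x 0.9000, y 0.2078 (then +2.0000 / +1.1547)
    (1,5) via y @ 0.2078
    (0,5) via x @ 0.9000  # hit
  → r_3 = 0.9000
beam 4: φ=45°, α=285°
  direction (0.2588, -0.9659); cell (1,6); t to first gridline: x 2.1250, y 0.1863 (then +3.8637 / +1.0353)
    (1,5) via y @ 0.1863
    (1,4) via y @ 1.2216
    (2,4) via x @ 2.1250
    (2,3) via y @ 2.2569  # hit
  → r_4 = 2.2569
beam 5: φ=90°, α=330°
  direction (0.8660, -0.5000); cell (1,6); t to first gridline: x 0.6351, y 0.3600 (then +1.1547 / +2.0000)
    (1,5) via y @ 0.3600
    (2,5) via x @ 0.6351
    (3,5) via x @ 1.7898
    (3,4) via y @ 2.3600
    (4,4) via x @ 2.9445
    (5,4) via x @ 4.0992  # hit
  → r_5 = 4.0992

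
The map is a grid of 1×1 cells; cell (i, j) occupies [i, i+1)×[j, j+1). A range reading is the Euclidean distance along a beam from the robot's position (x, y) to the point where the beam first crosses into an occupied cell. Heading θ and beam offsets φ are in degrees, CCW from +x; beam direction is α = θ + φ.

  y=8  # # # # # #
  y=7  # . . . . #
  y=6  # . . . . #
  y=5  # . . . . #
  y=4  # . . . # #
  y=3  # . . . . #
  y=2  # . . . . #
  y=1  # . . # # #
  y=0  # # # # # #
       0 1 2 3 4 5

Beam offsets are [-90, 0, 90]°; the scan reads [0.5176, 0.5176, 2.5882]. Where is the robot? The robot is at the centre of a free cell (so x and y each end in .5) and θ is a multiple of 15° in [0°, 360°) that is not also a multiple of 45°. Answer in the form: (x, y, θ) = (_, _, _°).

(x, y, θ) = (4.5, 5.5, 15°)

Candidates: 25 free-cell centres × 16 headings = 400 poses. Raycast each; keep the one whose scan matches to 4 dp.
  (2.5, 1.5, 30°): beam 1 = 0.5774 ≠ 0.5176 ✗
  (3.5, 4.5, 150°): beam 1 = 3.0000 ≠ 0.5176 ✗
  (2.5, 4.5, 330°): beam 1 = 3.0000 ≠ 0.5176 ✗
  …
  (4.5, 5.5, 15°): r_1=0.5176, r_2=0.5176, r_3=2.5882 — all match ✓
Only this pose fits every beam.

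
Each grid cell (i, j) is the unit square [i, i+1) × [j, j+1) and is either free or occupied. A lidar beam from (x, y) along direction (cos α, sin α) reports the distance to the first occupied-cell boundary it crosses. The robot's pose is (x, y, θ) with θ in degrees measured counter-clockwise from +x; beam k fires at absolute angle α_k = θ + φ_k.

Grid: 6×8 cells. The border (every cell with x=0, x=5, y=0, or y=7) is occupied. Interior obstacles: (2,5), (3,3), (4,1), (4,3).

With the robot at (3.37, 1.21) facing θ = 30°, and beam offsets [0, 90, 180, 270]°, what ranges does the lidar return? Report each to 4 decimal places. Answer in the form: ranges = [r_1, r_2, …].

ranges = [0.7275, 4.7400, 0.4200, 0.2425]

beam 1: φ=0°, α=30°
  cosα=0.8660 sinα=0.5000 | (3,1) | tMaxX 0.7275 tMaxY 1.5800 | tΔX 1.1547 tΔY 2.0000
    t=0.7275 [x] (4,1) — stop
  → r_1 = 0.7275
beam 2: φ=90°, α=120°
  cosα=-0.5000 sinα=0.8660 | (3,1) | tMaxX 0.7400 tMaxY 0.9122 | tΔX 2.0000 tΔY 1.1547
    t=0.7400 [x] (2,1)
    t=0.9122 [y] (2,2)
    t=2.0669 [y] (2,3)
    t=2.7400 [x] (1,3)
    t=3.2216 [y] (1,4)
    t=4.3763 [y] (1,5)
    t=4.7400 [x] (0,5) — stop
  → r_2 = 4.7400
beam 3: φ=180°, α=210°
  cosα=-0.8660 sinα=-0.5000 | (3,1) | tMaxX 0.4272 tMaxY 0.4200 | tΔX 1.1547 tΔY 2.0000
    t=0.4200 [y] (3,0) — stop
  → r_3 = 0.4200
beam 4: φ=270°, α=300°
  cosα=0.5000 sinα=-0.8660 | (3,1) | tMaxX 1.2600 tMaxY 0.2425 | tΔX 2.0000 tΔY 1.1547
    t=0.2425 [y] (3,0) — stop
  → r_4 = 0.2425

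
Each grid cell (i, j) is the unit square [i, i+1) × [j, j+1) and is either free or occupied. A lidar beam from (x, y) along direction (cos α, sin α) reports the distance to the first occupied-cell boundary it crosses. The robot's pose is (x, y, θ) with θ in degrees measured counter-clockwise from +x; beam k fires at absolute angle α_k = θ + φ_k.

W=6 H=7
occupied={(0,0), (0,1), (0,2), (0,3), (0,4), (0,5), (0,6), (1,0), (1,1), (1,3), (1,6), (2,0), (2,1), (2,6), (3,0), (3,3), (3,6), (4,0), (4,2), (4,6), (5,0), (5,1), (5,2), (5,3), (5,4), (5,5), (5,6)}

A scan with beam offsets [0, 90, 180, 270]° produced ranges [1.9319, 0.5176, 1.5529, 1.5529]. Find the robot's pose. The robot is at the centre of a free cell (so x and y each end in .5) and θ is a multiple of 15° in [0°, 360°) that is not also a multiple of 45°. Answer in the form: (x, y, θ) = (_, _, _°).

Enumerate (i+0.5, j+0.5, θ) over the 15 free cells and 16 admissible headings. For each, cast all 4 beams and compare to the given ranges.
  (3.5, 1.5, 255°): beam 1 = 0.5176 ≠ 1.9319 ✗
  (4.5, 5.5, 60°): beam 1 = 0.5774 ≠ 1.9319 ✗
  (3.5, 4.5, 300°): beam 1 = 0.5774 ≠ 1.9319 ✗
  (4.5, 4.5, 150°): beam 1 = 3.0000 ≠ 1.9319 ✗
  …
  (3.5, 4.5, 195°): r_1=1.9319, r_2=0.5176, r_3=1.5529, r_4=1.5529 — all match ✓
Unique over the lattice → pose = (3.5, 4.5, 195°).

(x, y, θ) = (3.5, 4.5, 195°)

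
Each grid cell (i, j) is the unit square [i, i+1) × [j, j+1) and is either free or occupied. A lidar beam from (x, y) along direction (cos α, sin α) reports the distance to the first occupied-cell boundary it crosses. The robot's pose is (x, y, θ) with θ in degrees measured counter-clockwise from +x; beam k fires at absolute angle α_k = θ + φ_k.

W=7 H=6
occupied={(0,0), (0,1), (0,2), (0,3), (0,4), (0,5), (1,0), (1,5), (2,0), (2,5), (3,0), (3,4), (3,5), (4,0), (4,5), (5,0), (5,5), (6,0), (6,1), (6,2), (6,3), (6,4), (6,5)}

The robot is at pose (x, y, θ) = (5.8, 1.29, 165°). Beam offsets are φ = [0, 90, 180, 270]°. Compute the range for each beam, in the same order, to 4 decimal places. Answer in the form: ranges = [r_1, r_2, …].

ranges = [4.9693, 0.3002, 0.2071, 0.7727]

beam 1: φ=0°, α=165°
  cosα=-0.9659 sinα=0.2588 | (5,1) | tMaxX 0.8282 tMaxY 2.7432 | tΔX 1.0353 tΔY 3.8637
    t=0.8282 [x] (4,1)
    t=1.8635 [x] (3,1)
    t=2.7432 [y] (3,2)
    t=2.8988 [x] (2,2)
    t=3.9340 [x] (1,2)
    t=4.9693 [x] (0,2) — stop
  → r_1 = 4.9693
beam 2: φ=90°, α=255°
  cosα=-0.2588 sinα=-0.9659 | (5,1) | tMaxX 3.0910 tMaxY 0.3002 | tΔX 3.8637 tΔY 1.0353
    t=0.3002 [y] (5,0) — stop
  → r_2 = 0.3002
beam 3: φ=180°, α=345°
  cosα=0.9659 sinα=-0.2588 | (5,1) | tMaxX 0.2071 tMaxY 1.1205 | tΔX 1.0353 tΔY 3.8637
    t=0.2071 [x] (6,1) — stop
  → r_3 = 0.2071
beam 4: φ=270°, α=75°
  cosα=0.2588 sinα=0.9659 | (5,1) | tMaxX 0.7727 tMaxY 0.7350 | tΔX 3.8637 tΔY 1.0353
    t=0.7350 [y] (5,2)
    t=0.7727 [x] (6,2) — stop
  → r_4 = 0.7727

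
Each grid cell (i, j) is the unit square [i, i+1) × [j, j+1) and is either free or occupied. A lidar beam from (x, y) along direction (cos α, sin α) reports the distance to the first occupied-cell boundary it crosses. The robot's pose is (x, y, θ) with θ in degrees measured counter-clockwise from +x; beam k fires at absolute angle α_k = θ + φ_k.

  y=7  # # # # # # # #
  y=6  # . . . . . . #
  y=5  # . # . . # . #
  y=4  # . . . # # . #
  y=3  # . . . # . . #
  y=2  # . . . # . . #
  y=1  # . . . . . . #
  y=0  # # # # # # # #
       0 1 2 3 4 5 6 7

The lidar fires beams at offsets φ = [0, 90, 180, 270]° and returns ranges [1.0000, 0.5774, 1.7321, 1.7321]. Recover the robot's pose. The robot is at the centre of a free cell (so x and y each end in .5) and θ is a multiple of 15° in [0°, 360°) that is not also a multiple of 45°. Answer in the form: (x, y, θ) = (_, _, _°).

(x, y, θ) = (5.5, 2.5, 120°)

The pose lattice has 30·16 = 480 candidates. Test each by forward raycasting.
  (3.5, 5.5, 120°): beam 1 = 1.7321 ≠ 1.0000 ✗
  (3.5, 2.5, 210°): beam 1 = 2.8868 ≠ 1.0000 ✗
  (6.5, 2.5, 165°): beam 1 = 1.5529 ≠ 1.0000 ✗
  …
  (5.5, 2.5, 120°): r_1=1.0000, r_2=0.5774, r_3=1.7321, r_4=1.7321 — all match ✓
Unique over the lattice → pose = (5.5, 2.5, 120°).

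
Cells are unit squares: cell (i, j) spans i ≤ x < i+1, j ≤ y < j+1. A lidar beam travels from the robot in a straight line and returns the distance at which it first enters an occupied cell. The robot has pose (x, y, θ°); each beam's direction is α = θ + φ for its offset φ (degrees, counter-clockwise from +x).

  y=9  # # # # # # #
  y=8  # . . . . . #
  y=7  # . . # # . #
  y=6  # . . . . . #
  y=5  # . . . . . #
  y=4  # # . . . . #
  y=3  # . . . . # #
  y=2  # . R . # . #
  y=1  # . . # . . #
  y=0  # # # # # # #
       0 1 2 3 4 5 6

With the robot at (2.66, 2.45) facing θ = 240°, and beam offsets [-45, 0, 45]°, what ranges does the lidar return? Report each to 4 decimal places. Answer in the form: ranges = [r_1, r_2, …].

beam 1: φ=-45°, α=195°
  dir = (cos 195°, sin 195°) = (-0.9659, -0.2588); from cell (2,2)
  next x-line at t=0.6833, next y-line at t=1.7387; Δt_x=1.0353, Δt_y=3.8637
    x: enter (1,2) at t=0.6833
    x: enter (0,2) at t=1.7186 ← occupied
  → r_1 = 1.7186
beam 2: φ=0°, α=240°
  dir = (cos 240°, sin 240°) = (-0.5000, -0.8660); from cell (2,2)
  next x-line at t=1.3200, next y-line at t=0.5196; Δt_x=2.0000, Δt_y=1.1547
    y: enter (2,1) at t=0.5196
    x: enter (1,1) at t=1.3200
    y: enter (1,0) at t=1.6743 ← occupied
  → r_2 = 1.6743
beam 3: φ=45°, α=285°
  dir = (cos 285°, sin 285°) = (0.2588, -0.9659); from cell (2,2)
  next x-line at t=1.3137, next y-line at t=0.4659; Δt_x=3.8637, Δt_y=1.0353
    y: enter (2,1) at t=0.4659
    x: enter (3,1) at t=1.3137 ← occupied
  → r_3 = 1.3137

ranges = [1.7186, 1.6743, 1.3137]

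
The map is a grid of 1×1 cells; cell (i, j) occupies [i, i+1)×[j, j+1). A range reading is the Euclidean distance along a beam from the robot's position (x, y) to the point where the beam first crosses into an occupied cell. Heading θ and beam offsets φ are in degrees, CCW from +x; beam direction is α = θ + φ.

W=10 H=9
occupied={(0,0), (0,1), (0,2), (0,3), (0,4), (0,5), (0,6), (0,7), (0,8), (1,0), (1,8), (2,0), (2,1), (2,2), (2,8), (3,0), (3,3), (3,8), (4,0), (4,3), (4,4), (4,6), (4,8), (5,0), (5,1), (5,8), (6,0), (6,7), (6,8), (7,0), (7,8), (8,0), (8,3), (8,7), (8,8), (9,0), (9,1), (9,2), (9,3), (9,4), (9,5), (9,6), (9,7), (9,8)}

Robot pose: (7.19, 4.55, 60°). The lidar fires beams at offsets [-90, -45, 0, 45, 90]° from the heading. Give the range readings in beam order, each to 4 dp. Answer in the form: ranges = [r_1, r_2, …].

beam 1: φ=-90°, α=330°
  direction (0.8660, -0.5000); cell (7,4); t to first gridline: x 0.9353, y 1.1000 (then +1.1547 / +2.0000)
    (8,4) via x @ 0.9353
    (8,3) via y @ 1.1000  # hit
  → r_1 = 1.1000
beam 2: φ=-45°, α=15°
  direction (0.9659, 0.2588); cell (7,4); t to first gridline: x 0.8386, y 1.7387 (then +1.0353 / +3.8637)
    (8,4) via x @ 0.8386
    (8,5) via y @ 1.7387
    (9,5) via x @ 1.8738  # hit
  → r_2 = 1.8738
beam 3: φ=0°, α=60°
  direction (0.5000, 0.8660); cell (7,4); t to first gridline: x 1.6200, y 0.5196 (then +2.0000 / +1.1547)
    (7,5) via y @ 0.5196
    (8,5) via x @ 1.6200
    (8,6) via y @ 1.6743
    (8,7) via y @ 2.8290  # hit
  → r_3 = 2.8290
beam 4: φ=45°, α=105°
  direction (-0.2588, 0.9659); cell (7,4); t to first gridline: x 0.7341, y 0.4659 (then +3.8637 / +1.0353)
    (7,5) via y @ 0.4659
    (6,5) via x @ 0.7341
    (6,6) via y @ 1.5012
    (6,7) via y @ 2.5364  # hit
  → r_4 = 2.5364
beam 5: φ=90°, α=150°
  direction (-0.8660, 0.5000); cell (7,4); t to first gridline: x 0.2194, y 0.9000 (then +1.1547 / +2.0000)
    (6,4) via x @ 0.2194
    (6,5) via y @ 0.9000
    (5,5) via x @ 1.3741
    (4,5) via x @ 2.5288
    (4,6) via y @ 2.9000  # hit
  → r_5 = 2.9000

ranges = [1.1000, 1.8738, 2.8290, 2.5364, 2.9000]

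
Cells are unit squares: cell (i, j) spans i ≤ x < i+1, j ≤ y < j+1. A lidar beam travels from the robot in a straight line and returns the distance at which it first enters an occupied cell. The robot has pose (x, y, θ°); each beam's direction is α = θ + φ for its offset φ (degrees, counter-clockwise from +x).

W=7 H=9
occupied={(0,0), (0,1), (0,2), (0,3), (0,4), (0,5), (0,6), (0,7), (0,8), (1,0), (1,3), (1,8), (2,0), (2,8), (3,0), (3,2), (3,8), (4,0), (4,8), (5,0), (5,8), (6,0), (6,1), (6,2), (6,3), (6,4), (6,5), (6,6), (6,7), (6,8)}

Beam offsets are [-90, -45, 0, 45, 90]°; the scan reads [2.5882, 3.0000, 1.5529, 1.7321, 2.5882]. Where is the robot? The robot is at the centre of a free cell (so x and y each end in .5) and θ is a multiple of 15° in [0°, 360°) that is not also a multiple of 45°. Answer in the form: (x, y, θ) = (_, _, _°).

(x, y, θ) = (4.5, 5.5, 345°)

The pose lattice has 33·16 = 528 candidates. Test each by forward raycasting.
  (2.5, 1.5, 75°): beam 1 = 1.9319 ≠ 2.5882 ✗
  (4.5, 4.5, 195°): beam 1 = 3.6235 ≠ 2.5882 ✗
  (5.5, 6.5, 195°): beam 1 = 1.5529 ≠ 2.5882 ✗
  (2.5, 1.5, 150°): beam 1 = 1.0000 ≠ 2.5882 ✗
  (3.5, 6.5, 165°): beam 1 = 1.5529 ≠ 2.5882 ✗
  …
  (4.5, 5.5, 345°): r_1=2.5882, r_2=3.0000, r_3=1.5529, r_4=1.7321, r_5=2.5882 — all match ✓
Unique over the lattice → pose = (4.5, 5.5, 345°).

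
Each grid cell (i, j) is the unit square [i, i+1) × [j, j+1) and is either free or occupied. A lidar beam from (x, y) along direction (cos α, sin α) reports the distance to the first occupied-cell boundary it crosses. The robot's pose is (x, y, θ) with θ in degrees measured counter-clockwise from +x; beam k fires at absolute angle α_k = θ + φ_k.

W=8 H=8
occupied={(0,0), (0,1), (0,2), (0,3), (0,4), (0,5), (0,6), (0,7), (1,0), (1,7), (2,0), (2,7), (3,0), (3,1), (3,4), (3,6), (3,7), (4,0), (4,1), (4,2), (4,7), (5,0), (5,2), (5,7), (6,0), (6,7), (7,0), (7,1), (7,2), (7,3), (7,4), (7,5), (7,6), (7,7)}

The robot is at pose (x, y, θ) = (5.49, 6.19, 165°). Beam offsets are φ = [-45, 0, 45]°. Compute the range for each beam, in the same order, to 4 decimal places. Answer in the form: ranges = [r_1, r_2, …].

beam 1: φ=-45°, α=120°
  direction (-0.5000, 0.8660); cell (5,6); t to first gridline: x 0.9800, y 0.9353 (then +2.0000 / +1.1547)
    (5,7) via y @ 0.9353  # hit
  → r_1 = 0.9353
beam 2: φ=0°, α=165°
  direction (-0.9659, 0.2588); cell (5,6); t to first gridline: x 0.5073, y 3.1296 (then +1.0353 / +3.8637)
    (4,6) via x @ 0.5073
    (3,6) via x @ 1.5426  # hit
  → r_2 = 1.5426
beam 3: φ=45°, α=210°
  direction (-0.8660, -0.5000); cell (5,6); t to first gridline: x 0.5658, y 0.3800 (then +1.1547 / +2.0000)
    (5,5) via y @ 0.3800
    (4,5) via x @ 0.5658
    (3,5) via x @ 1.7205
    (3,4) via y @ 2.3800  # hit
  → r_3 = 2.3800

ranges = [0.9353, 1.5426, 2.3800]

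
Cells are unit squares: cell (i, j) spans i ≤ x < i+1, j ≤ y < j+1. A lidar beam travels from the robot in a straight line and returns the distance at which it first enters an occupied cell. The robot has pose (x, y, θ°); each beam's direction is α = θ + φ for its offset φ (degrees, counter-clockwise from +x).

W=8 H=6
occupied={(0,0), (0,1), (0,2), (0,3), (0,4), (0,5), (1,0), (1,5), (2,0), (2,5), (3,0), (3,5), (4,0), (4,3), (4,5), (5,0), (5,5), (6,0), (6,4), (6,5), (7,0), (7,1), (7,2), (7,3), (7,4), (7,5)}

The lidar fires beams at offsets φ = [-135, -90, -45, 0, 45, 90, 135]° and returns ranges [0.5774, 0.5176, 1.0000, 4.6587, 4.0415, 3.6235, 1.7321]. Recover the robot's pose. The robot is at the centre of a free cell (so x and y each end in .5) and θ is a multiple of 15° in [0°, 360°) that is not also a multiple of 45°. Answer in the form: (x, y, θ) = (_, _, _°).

(x, y, θ) = (2.5, 1.5, 15°)

Enumerate (i+0.5, j+0.5, θ) over the 22 free cells and 16 admissible headings. For each, cast all 7 beams and compare to the given ranges.
  (2.5, 4.5, 120°): beam 1 = 1.9319 ≠ 0.5774 ✗
  (5.5, 3.5, 210°): beam 1 = 1.5529 ≠ 0.5774 ✗
  (6.5, 2.5, 120°): beam 1 = 0.5176 ≠ 0.5774 ✗
  (3.5, 4.5, 15°): beam 1 = 4.0415 ≠ 0.5774 ✗
  …
  (2.5, 1.5, 15°): r_1=0.5774, r_2=0.5176, r_3=1.0000, r_4=4.6587, r_5=4.0415, r_6=3.6235, r_7=1.7321 — all match ✓
Unique over the lattice → pose = (2.5, 1.5, 15°).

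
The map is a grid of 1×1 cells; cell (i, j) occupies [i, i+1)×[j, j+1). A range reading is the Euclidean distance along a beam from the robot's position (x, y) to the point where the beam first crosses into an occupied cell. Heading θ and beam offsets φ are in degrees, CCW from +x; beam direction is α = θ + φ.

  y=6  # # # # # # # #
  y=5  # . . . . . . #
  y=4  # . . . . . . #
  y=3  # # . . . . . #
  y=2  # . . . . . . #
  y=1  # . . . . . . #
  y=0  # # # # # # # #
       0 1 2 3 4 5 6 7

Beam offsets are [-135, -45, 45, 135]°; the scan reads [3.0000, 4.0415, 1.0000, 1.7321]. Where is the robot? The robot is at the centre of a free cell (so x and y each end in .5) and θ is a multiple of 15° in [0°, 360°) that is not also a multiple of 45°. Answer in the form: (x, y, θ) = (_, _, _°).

(x, y, θ) = (2.5, 2.5, 105°)

The pose lattice has 29·16 = 464 candidates. Test each by forward raycasting.
  (1.5, 5.5, 300°): beam 1 = 0.5176 ≠ 3.0000 ✗
  (6.5, 1.5, 255°): beam 1 = 5.1962 ≠ 3.0000 ✗
  (2.5, 5.5, 75°): beam 1 = 5.1962 ≠ 3.0000 ✗
  …
  (2.5, 2.5, 105°): r_1=3.0000, r_2=4.0415, r_3=1.0000, r_4=1.7321 — all match ✓
Unique over the lattice → pose = (2.5, 2.5, 105°).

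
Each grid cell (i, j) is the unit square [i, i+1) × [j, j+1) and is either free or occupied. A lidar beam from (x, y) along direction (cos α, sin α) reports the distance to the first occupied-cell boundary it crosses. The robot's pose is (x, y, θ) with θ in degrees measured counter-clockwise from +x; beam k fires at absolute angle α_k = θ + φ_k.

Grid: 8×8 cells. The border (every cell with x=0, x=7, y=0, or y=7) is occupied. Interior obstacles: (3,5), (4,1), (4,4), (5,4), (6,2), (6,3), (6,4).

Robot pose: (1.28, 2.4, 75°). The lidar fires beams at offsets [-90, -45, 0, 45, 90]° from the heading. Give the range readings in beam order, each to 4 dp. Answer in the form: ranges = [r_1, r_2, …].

ranges = [2.8160, 3.2000, 4.7623, 0.5600, 0.2899]

beam 1: φ=-90°, α=345°
  cosα=0.9659 sinα=-0.2588 | (1,2) | tMaxX 0.7454 tMaxY 1.5455 | tΔX 1.0353 tΔY 3.8637
    t=0.7454 [x] (2,2)
    t=1.5455 [y] (2,1)
    t=1.7807 [x] (3,1)
    t=2.8160 [x] (4,1) — stop
  → r_1 = 2.8160
beam 2: φ=-45°, α=30°
  cosα=0.8660 sinα=0.5000 | (1,2) | tMaxX 0.8314 tMaxY 1.2000 | tΔX 1.1547 tΔY 2.0000
    t=0.8314 [x] (2,2)
    t=1.2000 [y] (2,3)
    t=1.9861 [x] (3,3)
    t=3.1408 [x] (4,3)
    t=3.2000 [y] (4,4) — stop
  → r_2 = 3.2000
beam 3: φ=0°, α=75°
  cosα=0.2588 sinα=0.9659 | (1,2) | tMaxX 2.7819 tMaxY 0.6212 | tΔX 3.8637 tΔY 1.0353
    t=0.6212 [y] (1,3)
    t=1.6564 [y] (1,4)
    t=2.6917 [y] (1,5)
    t=2.7819 [x] (2,5)
    t=3.7270 [y] (2,6)
    t=4.7623 [y] (2,7) — stop
  → r_3 = 4.7623
beam 4: φ=45°, α=120°
  cosα=-0.5000 sinα=0.8660 | (1,2) | tMaxX 0.5600 tMaxY 0.6928 | tΔX 2.0000 tΔY 1.1547
    t=0.5600 [x] (0,2) — stop
  → r_4 = 0.5600
beam 5: φ=90°, α=165°
  cosα=-0.9659 sinα=0.2588 | (1,2) | tMaxX 0.2899 tMaxY 2.3182 | tΔX 1.0353 tΔY 3.8637
    t=0.2899 [x] (0,2) — stop
  → r_5 = 0.2899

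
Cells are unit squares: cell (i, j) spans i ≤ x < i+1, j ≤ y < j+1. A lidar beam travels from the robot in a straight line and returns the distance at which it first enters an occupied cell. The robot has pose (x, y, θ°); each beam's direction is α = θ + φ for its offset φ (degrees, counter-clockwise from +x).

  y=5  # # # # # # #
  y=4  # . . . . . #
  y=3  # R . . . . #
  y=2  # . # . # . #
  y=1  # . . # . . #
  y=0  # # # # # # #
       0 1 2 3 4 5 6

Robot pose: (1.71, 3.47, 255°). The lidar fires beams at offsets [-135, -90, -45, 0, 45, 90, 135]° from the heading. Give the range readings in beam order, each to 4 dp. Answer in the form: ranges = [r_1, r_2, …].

beam 1: φ=-135°, α=120°
  cosα=-0.5000 sinα=0.8660 | (1,3) | tMaxX 1.4200 tMaxY 0.6120 | tΔX 2.0000 tΔY 1.1547
    t=0.6120 [y] (1,4)
    t=1.4200 [x] (0,4) — stop
  → r_1 = 1.4200
beam 2: φ=-90°, α=165°
  cosα=-0.9659 sinα=0.2588 | (1,3) | tMaxX 0.7350 tMaxY 2.0478 | tΔX 1.0353 tΔY 3.8637
    t=0.7350 [x] (0,3) — stop
  → r_2 = 0.7350
beam 3: φ=-45°, α=210°
  cosα=-0.8660 sinα=-0.5000 | (1,3) | tMaxX 0.8198 tMaxY 0.9400 | tΔX 1.1547 tΔY 2.0000
    t=0.8198 [x] (0,3) — stop
  → r_3 = 0.8198
beam 4: φ=0°, α=255°
  cosα=-0.2588 sinα=-0.9659 | (1,3) | tMaxX 2.7432 tMaxY 0.4866 | tΔX 3.8637 tΔY 1.0353
    t=0.4866 [y] (1,2)
    t=1.5219 [y] (1,1)
    t=2.5571 [y] (1,0) — stop
  → r_4 = 2.5571
beam 5: φ=45°, α=300°
  cosα=0.5000 sinα=-0.8660 | (1,3) | tMaxX 0.5800 tMaxY 0.5427 | tΔX 2.0000 tΔY 1.1547
    t=0.5427 [y] (1,2)
    t=0.5800 [x] (2,2) — stop
  → r_5 = 0.5800
beam 6: φ=90°, α=345°
  cosα=0.9659 sinα=-0.2588 | (1,3) | tMaxX 0.3002 tMaxY 1.8159 | tΔX 1.0353 tΔY 3.8637
    t=0.3002 [x] (2,3)
    t=1.3355 [x] (3,3)
    t=1.8159 [y] (3,2)
    t=2.3708 [x] (4,2) — stop
  → r_6 = 2.3708
beam 7: φ=135°, α=30°
  cosα=0.8660 sinα=0.5000 | (1,3) | tMaxX 0.3349 tMaxY 1.0600 | tΔX 1.1547 tΔY 2.0000
    t=0.3349 [x] (2,3)
    t=1.0600 [y] (2,4)
    t=1.4896 [x] (3,4)
    t=2.6443 [x] (4,4)
    t=3.0600 [y] (4,5) — stop
  → r_7 = 3.0600

ranges = [1.4200, 0.7350, 0.8198, 2.5571, 0.5800, 2.3708, 3.0600]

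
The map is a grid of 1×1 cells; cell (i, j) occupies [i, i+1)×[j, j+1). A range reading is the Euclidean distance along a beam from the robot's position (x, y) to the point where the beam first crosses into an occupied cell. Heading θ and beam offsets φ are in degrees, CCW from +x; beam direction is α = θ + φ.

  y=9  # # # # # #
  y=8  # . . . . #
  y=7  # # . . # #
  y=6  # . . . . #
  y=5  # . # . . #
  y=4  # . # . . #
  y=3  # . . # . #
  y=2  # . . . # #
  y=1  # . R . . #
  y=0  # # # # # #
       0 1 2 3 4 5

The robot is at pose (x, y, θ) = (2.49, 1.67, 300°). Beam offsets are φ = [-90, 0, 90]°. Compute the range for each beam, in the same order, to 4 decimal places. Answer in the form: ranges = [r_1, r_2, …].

ranges = [1.3400, 0.7736, 1.7436]

beam 1: φ=-90°, α=210°
  dir = (cos 210°, sin 210°) = (-0.8660, -0.5000); from cell (2,1)
  next x-line at t=0.5658, next y-line at t=1.3400; Δt_x=1.1547, Δt_y=2.0000
    x: enter (1,1) at t=0.5658
    y: enter (1,0) at t=1.3400 ← occupied
  → r_1 = 1.3400
beam 2: φ=0°, α=300°
  dir = (cos 300°, sin 300°) = (0.5000, -0.8660); from cell (2,1)
  next x-line at t=1.0200, next y-line at t=0.7736; Δt_x=2.0000, Δt_y=1.1547
    y: enter (2,0) at t=0.7736 ← occupied
  → r_2 = 0.7736
beam 3: φ=90°, α=30°
  dir = (cos 30°, sin 30°) = (0.8660, 0.5000); from cell (2,1)
  next x-line at t=0.5889, next y-line at t=0.6600; Δt_x=1.1547, Δt_y=2.0000
    x: enter (3,1) at t=0.5889
    y: enter (3,2) at t=0.6600
    x: enter (4,2) at t=1.7436 ← occupied
  → r_3 = 1.7436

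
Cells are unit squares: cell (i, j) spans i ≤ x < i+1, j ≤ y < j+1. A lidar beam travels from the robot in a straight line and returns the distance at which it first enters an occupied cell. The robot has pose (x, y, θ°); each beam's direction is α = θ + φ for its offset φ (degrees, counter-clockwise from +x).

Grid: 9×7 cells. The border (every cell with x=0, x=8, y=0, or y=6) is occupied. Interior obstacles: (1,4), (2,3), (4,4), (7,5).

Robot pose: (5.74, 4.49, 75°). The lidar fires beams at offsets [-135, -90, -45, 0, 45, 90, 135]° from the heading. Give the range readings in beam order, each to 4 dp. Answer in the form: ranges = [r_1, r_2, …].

beam 1: φ=-135°, α=300°
  cosα=0.5000 sinα=-0.8660 | (5,4) | tMaxX 0.5200 tMaxY 0.5658 | tΔX 2.0000 tΔY 1.1547
    t=0.5200 [x] (6,4)
    t=0.5658 [y] (6,3)
    t=1.7205 [y] (6,2)
    t=2.5200 [x] (7,2)
    t=2.8752 [y] (7,1)
    t=4.0299 [y] (7,0) — stop
  → r_1 = 4.0299
beam 2: φ=-90°, α=345°
  cosα=0.9659 sinα=-0.2588 | (5,4) | tMaxX 0.2692 tMaxY 1.8932 | tΔX 1.0353 tΔY 3.8637
    t=0.2692 [x] (6,4)
    t=1.3044 [x] (7,4)
    t=1.8932 [y] (7,3)
    t=2.3397 [x] (8,3) — stop
  → r_2 = 2.3397
beam 3: φ=-45°, α=30°
  cosα=0.8660 sinα=0.5000 | (5,4) | tMaxX 0.3002 tMaxY 1.0200 | tΔX 1.1547 tΔY 2.0000
    t=0.3002 [x] (6,4)
    t=1.0200 [y] (6,5)
    t=1.4549 [x] (7,5) — stop
  → r_3 = 1.4549
beam 4: φ=0°, α=75°
  cosα=0.2588 sinα=0.9659 | (5,4) | tMaxX 1.0046 tMaxY 0.5280 | tΔX 3.8637 tΔY 1.0353
    t=0.5280 [y] (5,5)
    t=1.0046 [x] (6,5)
    t=1.5633 [y] (6,6) — stop
  → r_4 = 1.5633
beam 5: φ=45°, α=120°
  cosα=-0.5000 sinα=0.8660 | (5,4) | tMaxX 1.4800 tMaxY 0.5889 | tΔX 2.0000 tΔY 1.1547
    t=0.5889 [y] (5,5)
    t=1.4800 [x] (4,5)
    t=1.7436 [y] (4,6) — stop
  → r_5 = 1.7436
beam 6: φ=90°, α=165°
  cosα=-0.9659 sinα=0.2588 | (5,4) | tMaxX 0.7661 tMaxY 1.9705 | tΔX 1.0353 tΔY 3.8637
    t=0.7661 [x] (4,4) — stop
  → r_6 = 0.7661
beam 7: φ=135°, α=210°
  cosα=-0.8660 sinα=-0.5000 | (5,4) | tMaxX 0.8545 tMaxY 0.9800 | tΔX 1.1547 tΔY 2.0000
    t=0.8545 [x] (4,4) — stop
  → r_7 = 0.8545

ranges = [4.0299, 2.3397, 1.4549, 1.5633, 1.7436, 0.7661, 0.8545]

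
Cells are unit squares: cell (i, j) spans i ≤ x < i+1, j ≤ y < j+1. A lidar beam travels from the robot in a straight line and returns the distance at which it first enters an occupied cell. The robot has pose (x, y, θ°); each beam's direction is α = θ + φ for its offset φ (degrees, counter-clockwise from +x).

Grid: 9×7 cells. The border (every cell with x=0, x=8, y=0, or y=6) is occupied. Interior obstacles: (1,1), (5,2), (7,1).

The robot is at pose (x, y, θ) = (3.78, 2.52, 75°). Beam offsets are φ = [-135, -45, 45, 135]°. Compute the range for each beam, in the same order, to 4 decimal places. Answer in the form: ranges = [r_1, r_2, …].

beam 1: φ=-135°, α=300°
  dir = (cos 300°, sin 300°) = (0.5000, -0.8660); from cell (3,2)
  next x-line at t=0.4400, next y-line at t=0.6004; Δt_x=2.0000, Δt_y=1.1547
    x: enter (4,2) at t=0.4400
    y: enter (4,1) at t=0.6004
    y: enter (4,0) at t=1.7551 ← occupied
  → r_1 = 1.7551
beam 2: φ=-45°, α=30°
  dir = (cos 30°, sin 30°) = (0.8660, 0.5000); from cell (3,2)
  next x-line at t=0.2540, next y-line at t=0.9600; Δt_x=1.1547, Δt_y=2.0000
    x: enter (4,2) at t=0.2540
    y: enter (4,3) at t=0.9600
    x: enter (5,3) at t=1.4087
    x: enter (6,3) at t=2.5634
    y: enter (6,4) at t=2.9600
    x: enter (7,4) at t=3.7181
    x: enter (8,4) at t=4.8728 ← occupied
  → r_2 = 4.8728
beam 3: φ=45°, α=120°
  dir = (cos 120°, sin 120°) = (-0.5000, 0.8660); from cell (3,2)
  next x-line at t=1.5600, next y-line at t=0.5543; Δt_x=2.0000, Δt_y=1.1547
    y: enter (3,3) at t=0.5543
    x: enter (2,3) at t=1.5600
    y: enter (2,4) at t=1.7090
    y: enter (2,5) at t=2.8637
    x: enter (1,5) at t=3.5600
    y: enter (1,6) at t=4.0184 ← occupied
  → r_3 = 4.0184
beam 4: φ=135°, α=210°
  dir = (cos 210°, sin 210°) = (-0.8660, -0.5000); from cell (3,2)
  next x-line at t=0.9007, next y-line at t=1.0400; Δt_x=1.1547, Δt_y=2.0000
    x: enter (2,2) at t=0.9007
    y: enter (2,1) at t=1.0400
    x: enter (1,1) at t=2.0554 ← occupied
  → r_4 = 2.0554

ranges = [1.7551, 4.8728, 4.0184, 2.0554]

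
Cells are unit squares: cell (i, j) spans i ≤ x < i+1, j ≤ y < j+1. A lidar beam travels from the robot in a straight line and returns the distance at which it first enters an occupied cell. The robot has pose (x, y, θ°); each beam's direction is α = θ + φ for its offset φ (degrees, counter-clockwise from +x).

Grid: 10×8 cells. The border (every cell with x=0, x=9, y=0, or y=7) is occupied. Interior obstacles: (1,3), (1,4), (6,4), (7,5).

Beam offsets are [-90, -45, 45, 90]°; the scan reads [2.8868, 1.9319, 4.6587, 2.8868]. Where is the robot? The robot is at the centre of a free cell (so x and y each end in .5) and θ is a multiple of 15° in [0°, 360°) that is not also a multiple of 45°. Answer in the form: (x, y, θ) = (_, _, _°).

(x, y, θ) = (3.5, 5.5, 240°)

Candidates: 44 free-cell centres × 16 headings = 704 poses. Raycast each; keep the one whose scan matches to 4 dp.
  (8.5, 2.5, 345°): beam 1 = 1.5529 ≠ 2.8868 ✗
  (2.5, 2.5, 255°): beam 1 = 1.5529 ≠ 2.8868 ✗
  (4.5, 6.5, 120°): beam 1 = 1.0000 ≠ 2.8868 ✗
  (2.5, 6.5, 210°): beam 1 = 0.5774 ≠ 2.8868 ✗
  …
  (3.5, 5.5, 240°): r_1=2.8868, r_2=1.9319, r_3=4.6587, r_4=2.8868 — all match ✓
Unique over the lattice → pose = (3.5, 5.5, 240°).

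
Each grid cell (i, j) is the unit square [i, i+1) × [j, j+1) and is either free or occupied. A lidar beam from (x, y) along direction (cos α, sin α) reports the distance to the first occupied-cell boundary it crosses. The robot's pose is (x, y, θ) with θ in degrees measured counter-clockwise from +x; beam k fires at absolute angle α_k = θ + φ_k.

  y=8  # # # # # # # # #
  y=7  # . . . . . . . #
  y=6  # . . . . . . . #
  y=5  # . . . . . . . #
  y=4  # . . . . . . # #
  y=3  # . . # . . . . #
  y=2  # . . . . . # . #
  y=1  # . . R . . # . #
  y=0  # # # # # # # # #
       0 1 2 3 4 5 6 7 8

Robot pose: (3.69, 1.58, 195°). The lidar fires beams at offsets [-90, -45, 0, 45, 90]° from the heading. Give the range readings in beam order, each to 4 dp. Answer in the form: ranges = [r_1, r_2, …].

ranges = [1.4701, 3.1061, 2.2409, 0.6697, 0.6005]

beam 1: φ=-90°, α=105°
  dir = (cos 105°, sin 105°) = (-0.2588, 0.9659); from cell (3,1)
  next x-line at t=2.6660, next y-line at t=0.4348; Δt_x=3.8637, Δt_y=1.0353
    y: enter (3,2) at t=0.4348
    y: enter (3,3) at t=1.4701 ← occupied
  → r_1 = 1.4701
beam 2: φ=-45°, α=150°
  dir = (cos 150°, sin 150°) = (-0.8660, 0.5000); from cell (3,1)
  next x-line at t=0.7967, next y-line at t=0.8400; Δt_x=1.1547, Δt_y=2.0000
    x: enter (2,1) at t=0.7967
    y: enter (2,2) at t=0.8400
    x: enter (1,2) at t=1.9514
    y: enter (1,3) at t=2.8400
    x: enter (0,3) at t=3.1061 ← occupied
  → r_2 = 3.1061
beam 3: φ=0°, α=195°
  dir = (cos 195°, sin 195°) = (-0.9659, -0.2588); from cell (3,1)
  next x-line at t=0.7143, next y-line at t=2.2409; Δt_x=1.0353, Δt_y=3.8637
    x: enter (2,1) at t=0.7143
    x: enter (1,1) at t=1.7496
    y: enter (1,0) at t=2.2409 ← occupied
  → r_3 = 2.2409
beam 4: φ=45°, α=240°
  dir = (cos 240°, sin 240°) = (-0.5000, -0.8660); from cell (3,1)
  next x-line at t=1.3800, next y-line at t=0.6697; Δt_x=2.0000, Δt_y=1.1547
    y: enter (3,0) at t=0.6697 ← occupied
  → r_4 = 0.6697
beam 5: φ=90°, α=285°
  dir = (cos 285°, sin 285°) = (0.2588, -0.9659); from cell (3,1)
  next x-line at t=1.1977, next y-line at t=0.6005; Δt_x=3.8637, Δt_y=1.0353
    y: enter (3,0) at t=0.6005 ← occupied
  → r_5 = 0.6005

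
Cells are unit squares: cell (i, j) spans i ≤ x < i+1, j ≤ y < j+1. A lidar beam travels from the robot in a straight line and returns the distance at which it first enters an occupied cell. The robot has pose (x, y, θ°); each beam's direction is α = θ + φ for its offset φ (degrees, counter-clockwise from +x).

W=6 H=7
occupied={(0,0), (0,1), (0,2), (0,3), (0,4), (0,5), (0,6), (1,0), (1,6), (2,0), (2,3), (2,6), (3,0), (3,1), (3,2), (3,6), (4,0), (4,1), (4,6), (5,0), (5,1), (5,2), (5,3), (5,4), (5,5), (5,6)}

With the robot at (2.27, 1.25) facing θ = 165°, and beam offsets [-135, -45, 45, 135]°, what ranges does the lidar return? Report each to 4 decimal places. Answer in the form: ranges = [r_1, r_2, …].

ranges = [0.8429, 2.5400, 0.5000, 0.2887]

beam 1: φ=-135°, α=30°
  direction (0.8660, 0.5000); cell (2,1); t to first gridline: x 0.8429, y 1.5000 (then +1.1547 / +2.0000)
    (3,1) via x @ 0.8429  # hit
  → r_1 = 0.8429
beam 2: φ=-45°, α=120°
  direction (-0.5000, 0.8660); cell (2,1); t to first gridline: x 0.5400, y 0.8660 (then +2.0000 / +1.1547)
    (1,1) via x @ 0.5400
    (1,2) via y @ 0.8660
    (1,3) via y @ 2.0207
    (0,3) via x @ 2.5400  # hit
  → r_2 = 2.5400
beam 3: φ=45°, α=210°
  direction (-0.8660, -0.5000); cell (2,1); t to first gridline: x 0.3118, y 0.5000 (then +1.1547 / +2.0000)
    (1,1) via x @ 0.3118
    (1,0) via y @ 0.5000  # hit
  → r_3 = 0.5000
beam 4: φ=135°, α=300°
  direction (0.5000, -0.8660); cell (2,1); t to first gridline: x 1.4600, y 0.2887 (then +2.0000 / +1.1547)
    (2,0) via y @ 0.2887  # hit
  → r_4 = 0.2887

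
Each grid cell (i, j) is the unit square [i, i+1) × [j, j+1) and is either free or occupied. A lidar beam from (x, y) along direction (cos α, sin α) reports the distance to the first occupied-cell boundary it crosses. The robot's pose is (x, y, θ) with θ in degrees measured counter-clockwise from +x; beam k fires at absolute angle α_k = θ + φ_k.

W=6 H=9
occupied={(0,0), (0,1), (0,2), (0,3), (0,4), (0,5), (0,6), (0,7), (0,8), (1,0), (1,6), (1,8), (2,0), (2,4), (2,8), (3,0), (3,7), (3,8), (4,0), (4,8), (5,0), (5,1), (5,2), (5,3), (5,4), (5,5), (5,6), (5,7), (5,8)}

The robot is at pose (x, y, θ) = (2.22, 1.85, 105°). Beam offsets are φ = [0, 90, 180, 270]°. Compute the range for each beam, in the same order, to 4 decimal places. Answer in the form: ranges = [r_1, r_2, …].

ranges = [4.2964, 1.2630, 0.8800, 2.8781]

beam 1: φ=0°, α=105°
  d=(-0.2588,0.9659)  start (2,1)  tX=0.8500 tY=0.1553  stride 1/|dx|=3.8637 1/|dy|=1.0353
    cross y-line → (2,2), t=0.1553
    cross x-line → (1,2), t=0.8500
    cross y-line → (1,3), t=1.1906
    cross y-line → (1,4), t=2.2258
    cross y-line → (1,5), t=3.2611
    cross y-line → (1,6), t=4.2964 (wall)
  → r_1 = 4.2964
beam 2: φ=90°, α=195°
  d=(-0.9659,-0.2588)  start (2,1)  tX=0.2278 tY=3.2841  stride 1/|dx|=1.0353 1/|dy|=3.8637
    cross x-line → (1,1), t=0.2278
    cross x-line → (0,1), t=1.2630 (wall)
  → r_2 = 1.2630
beam 3: φ=180°, α=285°
  d=(0.2588,-0.9659)  start (2,1)  tX=3.0137 tY=0.8800  stride 1/|dx|=3.8637 1/|dy|=1.0353
    cross y-line → (2,0), t=0.8800 (wall)
  → r_3 = 0.8800
beam 4: φ=270°, α=15°
  d=(0.9659,0.2588)  start (2,1)  tX=0.8075 tY=0.5796  stride 1/|dx|=1.0353 1/|dy|=3.8637
    cross y-line → (2,2), t=0.5796
    cross x-line → (3,2), t=0.8075
    cross x-line → (4,2), t=1.8428
    cross x-line → (5,2), t=2.8781 (wall)
  → r_4 = 2.8781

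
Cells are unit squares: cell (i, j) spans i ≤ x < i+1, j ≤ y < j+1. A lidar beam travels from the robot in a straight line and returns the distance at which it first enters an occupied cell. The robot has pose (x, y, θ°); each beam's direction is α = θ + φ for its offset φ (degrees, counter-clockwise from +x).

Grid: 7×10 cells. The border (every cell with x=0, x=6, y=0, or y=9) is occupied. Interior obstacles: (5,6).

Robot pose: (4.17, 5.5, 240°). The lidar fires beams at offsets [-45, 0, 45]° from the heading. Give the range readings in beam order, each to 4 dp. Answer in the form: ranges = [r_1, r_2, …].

ranges = [3.2818, 5.1962, 4.6587]

beam 1: φ=-45°, α=195°
  direction (-0.9659, -0.2588); cell (4,5); t to first gridline: x 0.1760, y 1.9319 (then +1.0353 / +3.8637)
    (3,5) via x @ 0.1760
    (2,5) via x @ 1.2113
    (2,4) via y @ 1.9319
    (1,4) via x @ 2.2465
    (0,4) via x @ 3.2818  # hit
  → r_1 = 3.2818
beam 2: φ=0°, α=240°
  direction (-0.5000, -0.8660); cell (4,5); t to first gridline: x 0.3400, y 0.5774 (then +2.0000 / +1.1547)
    (3,5) via x @ 0.3400
    (3,4) via y @ 0.5774
    (3,3) via y @ 1.7321
    (2,3) via x @ 2.3400
    (2,2) via y @ 2.8868
    (2,1) via y @ 4.0415
    (1,1) via x @ 4.3400
    (1,0) via y @ 5.1962  # hit
  → r_2 = 5.1962
beam 3: φ=45°, α=285°
  direction (0.2588, -0.9659); cell (4,5); t to first gridline: x 3.2069, y 0.5176 (then +3.8637 / +1.0353)
    (4,4) via y @ 0.5176
    (4,3) via y @ 1.5529
    (4,2) via y @ 2.5882
    (5,2) via x @ 3.2069
    (5,1) via y @ 3.6235
    (5,0) via y @ 4.6587  # hit
  → r_3 = 4.6587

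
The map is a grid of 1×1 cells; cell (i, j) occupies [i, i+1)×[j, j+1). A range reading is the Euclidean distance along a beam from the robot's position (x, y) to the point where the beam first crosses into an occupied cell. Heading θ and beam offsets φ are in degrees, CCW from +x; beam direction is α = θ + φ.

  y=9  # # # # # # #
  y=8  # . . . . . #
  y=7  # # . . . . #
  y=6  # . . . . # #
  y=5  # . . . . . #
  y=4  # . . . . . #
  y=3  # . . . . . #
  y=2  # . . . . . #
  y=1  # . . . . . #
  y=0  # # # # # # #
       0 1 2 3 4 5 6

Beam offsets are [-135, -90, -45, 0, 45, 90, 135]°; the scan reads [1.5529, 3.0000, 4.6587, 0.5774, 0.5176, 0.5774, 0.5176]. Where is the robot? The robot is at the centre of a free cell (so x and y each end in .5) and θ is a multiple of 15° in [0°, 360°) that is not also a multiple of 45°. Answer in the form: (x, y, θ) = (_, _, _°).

The pose lattice has 38·16 = 608 candidates. Test each by forward raycasting.
  (5.5, 5.5, 240°): beam 1 = 0.5176 ≠ 1.5529 ✗
  (5.5, 4.5, 120°): beam 1 = 0.5176 ≠ 1.5529 ✗
  (5.5, 1.5, 345°): beam 1 = 1.0000 ≠ 1.5529 ✗
  (2.5, 3.5, 330°): beam 2 = 2.8868 ≠ 3.0000 ✗
  …
  (5.5, 7.5, 240°): r_1=1.5529, r_2=3.0000, r_3=4.6587, r_4=0.5774, r_5=0.5176, r_6=0.5774, r_7=0.5176 — all match ✓
No second candidate reproduces the full scan.

(x, y, θ) = (5.5, 7.5, 240°)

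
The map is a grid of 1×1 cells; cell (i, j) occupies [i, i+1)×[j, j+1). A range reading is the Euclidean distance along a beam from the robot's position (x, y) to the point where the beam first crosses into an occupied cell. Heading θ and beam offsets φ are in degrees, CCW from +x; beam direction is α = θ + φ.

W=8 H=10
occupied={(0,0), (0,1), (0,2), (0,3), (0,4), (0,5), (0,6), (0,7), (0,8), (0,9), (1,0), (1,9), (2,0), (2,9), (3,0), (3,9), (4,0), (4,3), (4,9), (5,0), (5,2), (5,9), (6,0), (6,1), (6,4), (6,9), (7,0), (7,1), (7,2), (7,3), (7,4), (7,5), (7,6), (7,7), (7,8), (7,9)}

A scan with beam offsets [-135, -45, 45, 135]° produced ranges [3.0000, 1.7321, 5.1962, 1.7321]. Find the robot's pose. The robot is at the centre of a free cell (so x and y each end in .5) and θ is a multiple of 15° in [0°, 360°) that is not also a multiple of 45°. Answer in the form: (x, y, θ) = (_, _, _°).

Enumerate (i+0.5, j+0.5, θ) over the 44 free cells and 16 admissible headings. For each, cast all 4 beams and compare to the given ranges.
  (2.5, 4.5, 345°): beam 1 = 1.7321 ≠ 3.0000 ✗
  (1.5, 8.5, 300°): beam 1 = 0.5176 ≠ 3.0000 ✗
  (1.5, 7.5, 15°): beam 1 = 1.0000 ≠ 3.0000 ✗
  (5.5, 5.5, 150°): beam 1 = 1.5529 ≠ 3.0000 ✗
  …
  (2.5, 4.5, 15°): r_1=3.0000, r_2=1.7321, r_3=5.1962, r_4=1.7321 — all match ✓
No second candidate reproduces the full scan.

(x, y, θ) = (2.5, 4.5, 15°)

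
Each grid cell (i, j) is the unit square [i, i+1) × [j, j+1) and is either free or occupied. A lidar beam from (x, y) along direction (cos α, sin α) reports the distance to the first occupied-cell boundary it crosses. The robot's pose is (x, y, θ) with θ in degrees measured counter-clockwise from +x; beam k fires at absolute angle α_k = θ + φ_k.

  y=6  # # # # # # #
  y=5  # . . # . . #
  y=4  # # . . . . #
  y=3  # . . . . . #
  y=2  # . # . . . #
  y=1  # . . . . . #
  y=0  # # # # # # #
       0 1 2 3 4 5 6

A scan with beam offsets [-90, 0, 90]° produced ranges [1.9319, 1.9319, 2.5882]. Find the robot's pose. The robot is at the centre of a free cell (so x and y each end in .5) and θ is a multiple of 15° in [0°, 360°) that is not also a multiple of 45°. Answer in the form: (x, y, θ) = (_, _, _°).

Candidates: 22 free-cell centres × 16 headings = 352 poses. Raycast each; keep the one whose scan matches to 4 dp.
  (2.5, 5.5, 300°): beam 1 = 1.0000 ≠ 1.9319 ✗
  (4.5, 1.5, 210°): beam 1 = 5.1962 ≠ 1.9319 ✗
  (2.5, 1.5, 75°): beam 2 = 0.5176 ≠ 1.9319 ✗
  …
  (4.5, 3.5, 195°): r_1=1.9319, r_2=1.9319, r_3=2.5882 — all match ✓
Unique over the lattice → pose = (4.5, 3.5, 195°).

(x, y, θ) = (4.5, 3.5, 195°)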